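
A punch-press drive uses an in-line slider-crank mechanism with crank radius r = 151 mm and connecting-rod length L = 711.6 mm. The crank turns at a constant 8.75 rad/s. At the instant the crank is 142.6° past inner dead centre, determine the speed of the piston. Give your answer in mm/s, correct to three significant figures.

ω = 8.75 rad/s
For an in-line slider-crank, x = r cosθ + √(L² − r² sin²θ), so v = −rω sinθ·[1 + r cosθ/√(L² − r² sin²θ)].
With r = 0.151 m, L = 0.7116 m, θ = 142.6°: √(L² − r² sin²θ) = 0.70567 m.
v = −0.151·8.75·0.60738·[1 + 0.151·-0.79441/0.70567] = -0.66608 m/s.
|v| = 0.66608 m/s = 666.08 mm/s.

666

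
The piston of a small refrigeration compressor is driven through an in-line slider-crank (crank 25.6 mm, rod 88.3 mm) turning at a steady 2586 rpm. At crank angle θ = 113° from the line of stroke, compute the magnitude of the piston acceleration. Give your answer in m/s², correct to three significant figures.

1120

ω = 2π·2586/60 = 270.8 rad/s
x(θ) = r cosθ + √(L² − r² sin²θ); with ω constant, a = ω²·d²x/dθ².
d²x/dθ² = −r cosθ − r²(cos2θ)/√u − r⁴ sin²2θ/(4u^{3/2}),  u = L² − r² sin²θ = 0.00724158 m².
Substituting r = 0.0256 m, L = 0.0883 m, θ = 113°: d²x/dθ² = +0.015262 m.
a = ω²·d²x/dθ² = (270.8)²·(+0.015262) = +1119.3 m/s²;  |a| = 1119.3 m/s².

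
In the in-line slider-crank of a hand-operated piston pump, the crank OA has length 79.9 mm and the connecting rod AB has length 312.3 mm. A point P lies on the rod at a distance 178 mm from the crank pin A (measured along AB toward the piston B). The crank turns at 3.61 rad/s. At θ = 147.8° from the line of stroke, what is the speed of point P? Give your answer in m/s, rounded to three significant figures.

0.171

ω = 3.61 rad/s.  Crank-pin speed |V_A| = rω = 0.28844 m/s, perpendicular to OA.
Rod angle: sinφ = −(r/L) sinθ ⇒ φ = -7.836°; ω_rod = −rω cosθ/√(L²−r²sin²θ) = +0.78891 rad/s.
V_P = V_A + ω_rod × AP, with AP = 0.178 m along the rod.
Components: V_Px = −rω sinθ − a·ω_rod·sinφ = -0.13456 m/s;  V_Py = rω cosθ + a·ω_rod·cosφ = -0.10496 m/s.
|V_P| = √(V_Px² + V_Py²) = 0.17065 m/s.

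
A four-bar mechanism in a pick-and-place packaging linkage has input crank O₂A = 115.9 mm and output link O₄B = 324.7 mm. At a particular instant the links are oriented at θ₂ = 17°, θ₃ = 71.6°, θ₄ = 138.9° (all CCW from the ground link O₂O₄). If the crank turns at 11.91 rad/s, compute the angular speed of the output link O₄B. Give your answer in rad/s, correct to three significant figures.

3.76

ω₂ = 11.91 rad/s
Differentiating the loop-closure r₂e^{iθ₂}+r₃e^{iθ₃}=r₁+r₄e^{iθ₄} gives r₂ω₂e^{iθ₂}+r₃ω₃e^{iθ₃}=r₄ω₄e^{iθ₄}.
Eliminating the other unknown: ω₄ = r₂ω₂ sin(θ₂−θ₃) / [r₄ sin(θ₄−θ₃)].
Numerator sine = -0.81513; denominator sine = +0.92254.
Result = 0.1159·11.91·(-0.81513) / (0.3247·(+0.92254)) = -3.7562 rad/s; magnitude 3.7562 rad/s.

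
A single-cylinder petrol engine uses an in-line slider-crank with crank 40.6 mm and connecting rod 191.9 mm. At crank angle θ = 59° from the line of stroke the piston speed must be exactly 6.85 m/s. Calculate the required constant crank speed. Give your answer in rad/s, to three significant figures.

177

For an in-line slider-crank, |v_piston| = rω|sinθ|·[1 + r cosθ/√(L² − r² sin²θ)].
With r = 0.0406 m, L = 0.1919 m, θ = 59°: the bracketed kinematic factor |dx/dθ| = 0.038657 m.
ω = v/|dx/dθ| = 6.85/0.038657 = 177.2 rad/s.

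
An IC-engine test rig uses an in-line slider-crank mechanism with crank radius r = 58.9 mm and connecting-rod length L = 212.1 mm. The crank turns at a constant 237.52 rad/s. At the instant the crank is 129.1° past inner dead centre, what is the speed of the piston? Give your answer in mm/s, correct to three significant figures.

8910

ω = 237.5 rad/s
For an in-line slider-crank, x = r cosθ + √(L² − r² sin²θ), so v = −rω sinθ·[1 + r cosθ/√(L² − r² sin²θ)].
With r = 0.0589 m, L = 0.2121 m, θ = 129.1°: √(L² − r² sin²θ) = 0.20712 m.
v = −0.0589·237.5·0.77605·[1 + 0.0589·-0.63068/0.20712] = -8.9096 m/s.
|v| = 8.9096 m/s = 8909.6 mm/s.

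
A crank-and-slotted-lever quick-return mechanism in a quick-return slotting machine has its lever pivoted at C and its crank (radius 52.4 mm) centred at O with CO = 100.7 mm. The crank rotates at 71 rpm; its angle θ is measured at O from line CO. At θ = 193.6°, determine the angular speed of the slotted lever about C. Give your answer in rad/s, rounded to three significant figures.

ω = 7.435 rad/s (from 71 rpm).
Crank pin A relative to C: A = (d + r cosθ, r sinθ); lever angle φ = atan2(r sinθ, d + r cosθ).
Differentiating tanφ: φ̇ = rω(d cosθ + r)/(d² + r² + 2dr cosθ).
d² + r² + 2dr cosθ = |CA|² = 0.0026288 m²;  d cosθ + r = -0.045476 m.
|ω_lever| = |0.0524·7.435·-0.045476| / 0.0026288 = 6.7398 rad/s.

6.74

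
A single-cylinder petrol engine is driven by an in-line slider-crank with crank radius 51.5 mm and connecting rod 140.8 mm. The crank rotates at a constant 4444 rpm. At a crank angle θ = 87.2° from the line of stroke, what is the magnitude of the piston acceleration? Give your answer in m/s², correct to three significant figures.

ω = 2π·4444/60 = 465.4 rad/s
x(θ) = r cosθ + √(L² − r² sin²θ); with ω constant, a = ω²·d²x/dθ².
d²x/dθ² = −r cosθ − r²(cos2θ)/√u − r⁴ sin²2θ/(4u^{3/2}),  u = L² − r² sin²θ = 0.0171787 m².
Substituting r = 0.0515 m, L = 0.1408 m, θ = 87.2°: d²x/dθ² = +0.017616 m.
a = ω²·d²x/dθ² = (465.4)²·(+0.017616) = +3815.2 m/s²;  |a| = 3815.2 m/s².

3820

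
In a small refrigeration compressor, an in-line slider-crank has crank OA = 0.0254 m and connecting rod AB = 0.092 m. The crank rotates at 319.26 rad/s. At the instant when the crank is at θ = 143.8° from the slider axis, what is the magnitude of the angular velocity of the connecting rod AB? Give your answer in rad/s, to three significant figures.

72.1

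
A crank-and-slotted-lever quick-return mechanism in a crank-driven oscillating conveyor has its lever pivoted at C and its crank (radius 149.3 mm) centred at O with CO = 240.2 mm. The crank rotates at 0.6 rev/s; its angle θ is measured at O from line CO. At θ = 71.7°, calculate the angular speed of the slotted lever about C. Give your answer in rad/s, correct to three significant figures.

1.23

ω = 3.77 rad/s (from 0.6 rev/s).
Crank pin A relative to C: A = (d + r cosθ, r sinθ); lever angle φ = atan2(r sinθ, d + r cosθ).
Differentiating tanφ: φ̇ = rω(d cosθ + r)/(d² + r² + 2dr cosθ).
d² + r² + 2dr cosθ = |CA|² = 0.102507 m²;  d cosθ + r = +0.22472 m.
|ω_lever| = |0.1493·3.77·+0.22472| / 0.102507 = 1.2339 rad/s.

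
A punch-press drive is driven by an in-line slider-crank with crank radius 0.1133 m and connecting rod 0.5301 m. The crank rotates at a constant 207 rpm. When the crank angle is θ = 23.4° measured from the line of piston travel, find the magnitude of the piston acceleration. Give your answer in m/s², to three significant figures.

ω = 2π·207/60 = 21.68 rad/s
x(θ) = r cosθ + √(L² − r² sin²θ); with ω constant, a = ω²·d²x/dθ².
d²x/dθ² = −r cosθ − r²(cos2θ)/√u − r⁴ sin²2θ/(4u^{3/2}),  u = L² − r² sin²θ = 0.278981 m².
Substituting r = 0.1133 m, L = 0.5301 m, θ = 23.4°: d²x/dθ² = -0.12077 m.
a = ω²·d²x/dθ² = (21.68)²·(-0.12077) = -56.748 m/s²;  |a| = 56.748 m/s².

56.7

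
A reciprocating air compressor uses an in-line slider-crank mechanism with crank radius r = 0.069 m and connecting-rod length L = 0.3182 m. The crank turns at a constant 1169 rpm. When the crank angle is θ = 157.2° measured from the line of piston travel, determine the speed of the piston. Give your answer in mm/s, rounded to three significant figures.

2620

ω = 2π·1169/60 = 122.4 rad/s
For an in-line slider-crank, x = r cosθ + √(L² − r² sin²θ), so v = −rω sinθ·[1 + r cosθ/√(L² − r² sin²θ)].
With r = 0.069 m, L = 0.3182 m, θ = 157.2°: √(L² − r² sin²θ) = 0.31707 m.
v = −0.069·122.4·0.38752·[1 + 0.069·-0.92186/0.31707] = -2.6166 m/s.
|v| = 2.6166 m/s = 2616.6 mm/s.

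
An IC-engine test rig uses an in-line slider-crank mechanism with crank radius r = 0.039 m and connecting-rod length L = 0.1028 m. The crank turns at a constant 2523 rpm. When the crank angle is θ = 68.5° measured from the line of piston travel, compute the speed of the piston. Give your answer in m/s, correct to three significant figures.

11.0

ω = 2π·2523/60 = 264.2 rad/s
For an in-line slider-crank, x = r cosθ + √(L² − r² sin²θ), so v = −rω sinθ·[1 + r cosθ/√(L² − r² sin²θ)].
With r = 0.039 m, L = 0.1028 m, θ = 68.5°: √(L² − r² sin²θ) = 0.096183 m.
v = −0.039·264.2·0.93042·[1 + 0.039·0.36650/0.096183] = -11.012 m/s.
|v| = 11.012 m/s.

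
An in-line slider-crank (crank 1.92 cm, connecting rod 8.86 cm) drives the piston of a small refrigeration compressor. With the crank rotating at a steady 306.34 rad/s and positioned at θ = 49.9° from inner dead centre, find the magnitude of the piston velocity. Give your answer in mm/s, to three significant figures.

ω = 306.3 rad/s
For an in-line slider-crank, x = r cosθ + √(L² − r² sin²θ), so v = −rω sinθ·[1 + r cosθ/√(L² − r² sin²θ)].
With r = 0.0192 m, L = 0.0886 m, θ = 49.9°: √(L² − r² sin²θ) = 0.087374 m.
v = −0.0192·306.3·0.76492·[1 + 0.0192·0.64412/0.087374] = -5.1359 m/s.
|v| = 5.1359 m/s = 5135.9 mm/s.

5140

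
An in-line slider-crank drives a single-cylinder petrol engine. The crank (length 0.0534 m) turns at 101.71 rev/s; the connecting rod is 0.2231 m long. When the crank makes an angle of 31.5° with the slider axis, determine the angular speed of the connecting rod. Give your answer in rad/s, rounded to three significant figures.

ω = 639.1 rad/s (converted from 101.71 rev/s).
The rod makes angle φ with the slider axis where L sinφ = r sinθ; differentiating, L cosφ·φ̇ = r ω cosθ.
L cosφ = √(L² − r² sin²θ) = 0.22135 m.
|ω_rod| = r ω |cosθ| / √(L² − r² sin²θ) = 0.0534·639.1·0.85264/0.22135 = 131.45 rad/s.

131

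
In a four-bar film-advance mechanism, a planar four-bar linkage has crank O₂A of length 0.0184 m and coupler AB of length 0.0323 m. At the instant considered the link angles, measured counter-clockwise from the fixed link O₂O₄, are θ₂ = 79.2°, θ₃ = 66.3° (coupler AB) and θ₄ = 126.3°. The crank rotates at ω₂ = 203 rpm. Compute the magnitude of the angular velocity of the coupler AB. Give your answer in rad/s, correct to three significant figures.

10.2

ω₂ = 21.26 rad/s (from 203 rpm).
Differentiating the loop-closure r₂e^{iθ₂}+r₃e^{iθ₃}=r₁+r₄e^{iθ₄} gives r₂ω₂e^{iθ₂}+r₃ω₃e^{iθ₃}=r₄ω₄e^{iθ₄}.
Eliminating the other unknown: ω₃ = r₂ω₂ sin(θ₄−θ₂) / [r₃ sin(θ₃−θ₄)].
Numerator sine = +0.73254; denominator sine = -0.86603.
Result = 0.0184·21.26·(+0.73254) / (0.0323·(-0.86603)) = -10.243 rad/s; magnitude 10.243 rad/s.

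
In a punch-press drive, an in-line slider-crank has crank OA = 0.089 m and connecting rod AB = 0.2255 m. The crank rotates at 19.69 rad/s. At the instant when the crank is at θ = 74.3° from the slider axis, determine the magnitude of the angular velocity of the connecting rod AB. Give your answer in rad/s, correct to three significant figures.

2.27

ω = 19.69 rad/s
The rod makes angle φ with the slider axis where L sinφ = r sinθ; differentiating, L cosφ·φ̇ = r ω cosθ.
L cosφ = √(L² − r² sin²θ) = 0.20859 m.
|ω_rod| = r ω |cosθ| / √(L² − r² sin²θ) = 0.089·19.69·0.27060/0.20859 = 2.2734 rad/s.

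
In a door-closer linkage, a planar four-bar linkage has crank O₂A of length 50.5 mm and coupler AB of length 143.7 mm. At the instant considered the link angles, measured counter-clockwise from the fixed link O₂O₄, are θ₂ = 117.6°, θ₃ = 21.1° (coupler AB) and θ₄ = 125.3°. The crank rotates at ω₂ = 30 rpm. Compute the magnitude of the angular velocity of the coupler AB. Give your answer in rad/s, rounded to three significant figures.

ω₂ = 3.142 rad/s (from 30 rpm).
Differentiating the loop-closure r₂e^{iθ₂}+r₃e^{iθ₃}=r₁+r₄e^{iθ₄} gives r₂ω₂e^{iθ₂}+r₃ω₃e^{iθ₃}=r₄ω₄e^{iθ₄}.
Eliminating the other unknown: ω₃ = r₂ω₂ sin(θ₄−θ₂) / [r₃ sin(θ₃−θ₄)].
Numerator sine = +0.13399; denominator sine = -0.96945.
Result = 0.0505·3.142·(+0.13399) / (0.1437·(-0.96945)) = -0.15259 rad/s; magnitude 0.15259 rad/s.

0.153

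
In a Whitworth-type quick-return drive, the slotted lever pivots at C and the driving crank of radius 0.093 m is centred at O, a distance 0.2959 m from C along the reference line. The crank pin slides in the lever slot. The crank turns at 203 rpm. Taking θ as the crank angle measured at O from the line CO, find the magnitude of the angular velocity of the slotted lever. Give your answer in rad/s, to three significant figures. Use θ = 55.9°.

4.03

ω = 21.26 rad/s (from 203 rpm).
Crank pin A relative to C: A = (d + r cosθ, r sinθ); lever angle φ = atan2(r sinθ, d + r cosθ).
Differentiating tanφ: φ̇ = rω(d cosθ + r)/(d² + r² + 2dr cosθ).
d² + r² + 2dr cosθ = |CA|² = 0.127062 m²;  d cosθ + r = +0.25889 m.
|ω_lever| = |0.093·21.26·+0.25889| / 0.127062 = 4.0282 rad/s.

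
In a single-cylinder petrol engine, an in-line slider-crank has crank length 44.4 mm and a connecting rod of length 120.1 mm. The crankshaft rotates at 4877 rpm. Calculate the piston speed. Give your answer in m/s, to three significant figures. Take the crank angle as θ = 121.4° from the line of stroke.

ω = 2π·4877/60 = 510.7 rad/s
For an in-line slider-crank, x = r cosθ + √(L² − r² sin²θ), so v = −rω sinθ·[1 + r cosθ/√(L² − r² sin²θ)].
With r = 0.0444 m, L = 0.1201 m, θ = 121.4°: √(L² − r² sin²θ) = 0.11396 m.
v = −0.0444·510.7·0.85355·[1 + 0.0444·-0.52101/0.11396] = -15.426 m/s.
|v| = 15.426 m/s.

15.4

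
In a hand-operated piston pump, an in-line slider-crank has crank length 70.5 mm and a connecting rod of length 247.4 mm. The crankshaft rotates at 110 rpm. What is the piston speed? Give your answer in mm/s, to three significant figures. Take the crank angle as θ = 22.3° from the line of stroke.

390

ω = 2π·110/60 = 11.52 rad/s
For an in-line slider-crank, x = r cosθ + √(L² − r² sin²θ), so v = −rω sinθ·[1 + r cosθ/√(L² − r² sin²θ)].
With r = 0.0705 m, L = 0.2474 m, θ = 22.3°: √(L² − r² sin²θ) = 0.24595 m.
v = −0.0705·11.52·0.37946·[1 + 0.0705·0.92521/0.24595] = -0.38988 m/s.
|v| = 0.38988 m/s = 389.88 mm/s.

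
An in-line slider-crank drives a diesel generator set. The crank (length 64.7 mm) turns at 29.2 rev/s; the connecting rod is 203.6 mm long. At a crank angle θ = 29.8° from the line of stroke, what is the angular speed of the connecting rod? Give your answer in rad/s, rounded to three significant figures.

51.2

ω = 183.5 rad/s (converted from 29.2 rev/s).
The rod makes angle φ with the slider axis where L sinφ = r sinθ; differentiating, L cosφ·φ̇ = r ω cosθ.
L cosφ = √(L² − r² sin²θ) = 0.20104 m.
|ω_rod| = r ω |cosθ| / √(L² − r² sin²θ) = 0.0647·183.5·0.86777/0.20104 = 51.236 rad/s.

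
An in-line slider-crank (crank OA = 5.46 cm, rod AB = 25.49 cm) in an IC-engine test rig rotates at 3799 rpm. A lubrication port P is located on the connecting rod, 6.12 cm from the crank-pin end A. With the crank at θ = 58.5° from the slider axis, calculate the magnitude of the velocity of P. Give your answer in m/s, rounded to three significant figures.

ω = 397.8 rad/s.  Crank-pin speed |V_A| = rω = 21.722 m/s, perpendicular to OA.
Rod angle: sinφ = −(r/L) sinθ ⇒ φ = -10.523°; ω_rod = −rω cosθ/√(L²−r²sin²θ) = -45.287 rad/s.
V_P = V_A + ω_rod × AP, with AP = 0.0612 m along the rod.
Components: V_Px = −rω sinθ − a·ω_rod·sinφ = -19.027 m/s;  V_Py = rω cosθ + a·ω_rod·cosφ = +8.6245 m/s.
|V_P| = √(V_Px² + V_Py²) = 20.89 m/s.

20.9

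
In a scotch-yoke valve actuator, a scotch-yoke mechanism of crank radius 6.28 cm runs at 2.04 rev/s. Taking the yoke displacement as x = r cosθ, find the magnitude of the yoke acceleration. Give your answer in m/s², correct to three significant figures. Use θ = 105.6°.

2.77

ω = 12.82 rad/s (from 2.04 rev/s).
x = r cosθ ⇒ ẍ = −rω² cosθ (ω constant).
|a| = rω²|cosθ| = 0.0628·(12.82)²·|cos 105.6°| = 2.7746 m/s².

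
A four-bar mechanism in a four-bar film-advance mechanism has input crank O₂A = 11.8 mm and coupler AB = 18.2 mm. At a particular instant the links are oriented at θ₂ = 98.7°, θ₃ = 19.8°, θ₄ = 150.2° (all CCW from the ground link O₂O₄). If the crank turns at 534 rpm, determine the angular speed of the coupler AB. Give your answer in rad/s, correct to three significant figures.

ω₂ = 55.92 rad/s (from 534 rpm).
Differentiating the loop-closure r₂e^{iθ₂}+r₃e^{iθ₃}=r₁+r₄e^{iθ₄} gives r₂ω₂e^{iθ₂}+r₃ω₃e^{iθ₃}=r₄ω₄e^{iθ₄}.
Eliminating the other unknown: ω₃ = r₂ω₂ sin(θ₄−θ₂) / [r₃ sin(θ₃−θ₄)].
Numerator sine = +0.78261; denominator sine = -0.76154.
Result = 0.0118·55.92·(+0.78261) / (0.0182·(-0.76154)) = -37.259 rad/s; magnitude 37.259 rad/s.

37.3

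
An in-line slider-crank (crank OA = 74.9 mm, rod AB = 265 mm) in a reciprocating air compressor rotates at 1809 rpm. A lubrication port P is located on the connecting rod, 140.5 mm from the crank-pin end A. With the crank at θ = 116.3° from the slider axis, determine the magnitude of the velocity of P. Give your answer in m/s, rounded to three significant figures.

12.2

ω = 189.4 rad/s.  Crank-pin speed |V_A| = rω = 14.189 m/s, perpendicular to OA.
Rod angle: sinφ = −(r/L) sinθ ⇒ φ = -14.678°; ω_rod = −rω cosθ/√(L²−r²sin²θ) = +24.524 rad/s.
V_P = V_A + ω_rod × AP, with AP = 0.1405 m along the rod.
Components: V_Px = −rω sinθ − a·ω_rod·sinφ = -11.847 m/s;  V_Py = rω cosθ + a·ω_rod·cosφ = -2.9536 m/s.
|V_P| = √(V_Px² + V_Py²) = 12.21 m/s.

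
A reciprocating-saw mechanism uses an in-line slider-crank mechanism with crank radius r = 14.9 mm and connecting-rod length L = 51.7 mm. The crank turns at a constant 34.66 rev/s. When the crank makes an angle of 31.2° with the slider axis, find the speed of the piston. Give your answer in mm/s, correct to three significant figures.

ω = 2π·34.7 = 217.8 rad/s
For an in-line slider-crank, x = r cosθ + √(L² − r² sin²θ), so v = −rω sinθ·[1 + r cosθ/√(L² − r² sin²θ)].
With r = 0.0149 m, L = 0.0517 m, θ = 31.2°: √(L² − r² sin²θ) = 0.051121 m.
v = −0.0149·217.8·0.51803·[1 + 0.0149·0.85536/0.051121] = -2.1 m/s.
|v| = 2.1 m/s = 2100 mm/s.

2100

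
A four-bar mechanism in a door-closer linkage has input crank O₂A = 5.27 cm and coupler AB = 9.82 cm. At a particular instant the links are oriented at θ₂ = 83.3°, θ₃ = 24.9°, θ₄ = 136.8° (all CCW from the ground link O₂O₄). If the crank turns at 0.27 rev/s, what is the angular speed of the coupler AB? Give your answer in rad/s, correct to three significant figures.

ω₂ = 1.696 rad/s (from 0.27 rev/s).
Differentiating the loop-closure r₂e^{iθ₂}+r₃e^{iθ₃}=r₁+r₄e^{iθ₄} gives r₂ω₂e^{iθ₂}+r₃ω₃e^{iθ₃}=r₄ω₄e^{iθ₄}.
Eliminating the other unknown: ω₃ = r₂ω₂ sin(θ₄−θ₂) / [r₃ sin(θ₃−θ₄)].
Numerator sine = +0.80386; denominator sine = -0.92784.
Result = 0.0527·1.696·(+0.80386) / (0.0982·(-0.92784)) = -0.78877 rad/s; magnitude 0.78877 rad/s.

0.789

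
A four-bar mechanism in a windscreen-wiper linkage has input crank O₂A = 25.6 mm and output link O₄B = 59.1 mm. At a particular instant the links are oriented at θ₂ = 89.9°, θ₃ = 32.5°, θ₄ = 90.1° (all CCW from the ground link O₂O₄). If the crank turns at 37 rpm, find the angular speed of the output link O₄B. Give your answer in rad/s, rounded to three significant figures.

ω₂ = 3.875 rad/s (from 37 rpm).
Differentiating the loop-closure r₂e^{iθ₂}+r₃e^{iθ₃}=r₁+r₄e^{iθ₄} gives r₂ω₂e^{iθ₂}+r₃ω₃e^{iθ₃}=r₄ω₄e^{iθ₄}.
Eliminating the other unknown: ω₄ = r₂ω₂ sin(θ₂−θ₃) / [r₄ sin(θ₄−θ₃)].
Numerator sine = +0.84245; denominator sine = +0.84433.
Result = 0.0256·3.875·(+0.84245) / (0.0591·(+0.84433)) = +1.6746 rad/s; magnitude 1.6746 rad/s.

1.67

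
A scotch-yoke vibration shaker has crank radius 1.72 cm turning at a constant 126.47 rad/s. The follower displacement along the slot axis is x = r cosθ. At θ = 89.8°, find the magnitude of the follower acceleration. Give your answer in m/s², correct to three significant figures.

0.960

ω = 126.5 rad/s
x = r cosθ ⇒ ẍ = −rω² cosθ (ω constant).
|a| = rω²|cosθ| = 0.0172·(126.5)²·|cos 89.8°| = 0.96031 m/s².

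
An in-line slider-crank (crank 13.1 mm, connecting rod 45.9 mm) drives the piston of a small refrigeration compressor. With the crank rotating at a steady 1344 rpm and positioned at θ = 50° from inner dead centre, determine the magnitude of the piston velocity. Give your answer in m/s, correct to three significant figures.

ω = 2π·1344/60 = 140.7 rad/s
For an in-line slider-crank, x = r cosθ + √(L² − r² sin²θ), so v = −rω sinθ·[1 + r cosθ/√(L² − r² sin²θ)].
With r = 0.0131 m, L = 0.0459 m, θ = 50°: √(L² − r² sin²θ) = 0.04479 m.
v = −0.0131·140.7·0.76604·[1 + 0.0131·0.64279/0.04479] = -1.6779 m/s.
|v| = 1.6779 m/s.

1.68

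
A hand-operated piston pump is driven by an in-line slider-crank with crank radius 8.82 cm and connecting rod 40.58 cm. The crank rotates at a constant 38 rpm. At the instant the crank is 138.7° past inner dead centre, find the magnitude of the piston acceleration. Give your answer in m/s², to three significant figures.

1.01

ω = 2π·38/60 = 3.979 rad/s
x(θ) = r cosθ + √(L² − r² sin²θ); with ω constant, a = ω²·d²x/dθ².
d²x/dθ² = −r cosθ − r²(cos2θ)/√u − r⁴ sin²2θ/(4u^{3/2}),  u = L² − r² sin²θ = 0.161285 m².
Substituting r = 0.0882 m, L = 0.4058 m, θ = 138.7°: d²x/dθ² = +0.063537 m.
a = ω²·d²x/dθ² = (3.979)²·(+0.063537) = +1.0061 m/s²;  |a| = 1.0061 m/s².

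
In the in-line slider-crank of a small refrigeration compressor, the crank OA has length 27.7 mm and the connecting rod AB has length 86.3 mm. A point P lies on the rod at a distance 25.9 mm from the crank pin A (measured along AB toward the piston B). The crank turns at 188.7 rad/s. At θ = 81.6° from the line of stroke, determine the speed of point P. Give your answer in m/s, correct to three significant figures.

5.27

ω = 188.7 rad/s.  Crank-pin speed |V_A| = rω = 5.227 m/s, perpendicular to OA.
Rod angle: sinφ = −(r/L) sinθ ⇒ φ = -18.514°; ω_rod = −rω cosθ/√(L²−r²sin²θ) = -9.3308 rad/s.
V_P = V_A + ω_rod × AP, with AP = 0.0259 m along the rod.
Components: V_Px = −rω sinθ − a·ω_rod·sinφ = -5.2477 m/s;  V_Py = rω cosθ + a·ω_rod·cosφ = +0.53441 m/s.
|V_P| = √(V_Px² + V_Py²) = 5.2748 m/s.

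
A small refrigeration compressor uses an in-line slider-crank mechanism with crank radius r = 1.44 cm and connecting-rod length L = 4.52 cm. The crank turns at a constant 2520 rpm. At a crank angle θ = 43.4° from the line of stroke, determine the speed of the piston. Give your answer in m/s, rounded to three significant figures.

3.23

ω = 2π·2520/60 = 263.9 rad/s
For an in-line slider-crank, x = r cosθ + √(L² − r² sin²θ), so v = −rω sinθ·[1 + r cosθ/√(L² − r² sin²θ)].
With r = 0.0144 m, L = 0.0452 m, θ = 43.4°: √(L² − r² sin²θ) = 0.044104 m.
v = −0.0144·263.9·0.68709·[1 + 0.0144·0.72657/0.044104] = -3.2304 m/s.
|v| = 3.2304 m/s.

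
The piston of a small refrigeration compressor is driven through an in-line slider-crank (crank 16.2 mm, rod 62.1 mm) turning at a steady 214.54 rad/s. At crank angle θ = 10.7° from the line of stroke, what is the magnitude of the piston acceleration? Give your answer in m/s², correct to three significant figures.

ω = 214.5 rad/s
x(θ) = r cosθ + √(L² − r² sin²θ); with ω constant, a = ω²·d²x/dθ².
d²x/dθ² = −r cosθ − r²(cos2θ)/√u − r⁴ sin²2θ/(4u^{3/2}),  u = L² − r² sin²θ = 0.00384736 m².
Substituting r = 0.0162 m, L = 0.0621 m, θ = 10.7°: d²x/dθ² = -0.019867 m.
a = ω²·d²x/dθ² = (214.5)²·(-0.019867) = -914.44 m/s²;  |a| = 914.44 m/s².

914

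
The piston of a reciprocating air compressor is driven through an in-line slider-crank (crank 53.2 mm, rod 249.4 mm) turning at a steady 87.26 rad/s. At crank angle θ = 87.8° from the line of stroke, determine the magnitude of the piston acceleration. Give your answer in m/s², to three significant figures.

ω = 87.26 rad/s
x(θ) = r cosθ + √(L² − r² sin²θ); with ω constant, a = ω²·d²x/dθ².
d²x/dθ² = −r cosθ − r²(cos2θ)/√u − r⁴ sin²2θ/(4u^{3/2}),  u = L² − r² sin²θ = 0.0593743 m².
Substituting r = 0.0532 m, L = 0.2494 m, θ = 87.8°: d²x/dθ² = +0.0095379 m.
a = ω²·d²x/dθ² = (87.26)²·(+0.0095379) = +72.624 m/s²;  |a| = 72.624 m/s².

72.6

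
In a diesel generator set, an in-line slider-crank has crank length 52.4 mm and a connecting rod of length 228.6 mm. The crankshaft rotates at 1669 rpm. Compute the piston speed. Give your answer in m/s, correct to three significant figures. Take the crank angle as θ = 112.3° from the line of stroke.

7.72

ω = 2π·1669/60 = 174.8 rad/s
For an in-line slider-crank, x = r cosθ + √(L² − r² sin²θ), so v = −rω sinθ·[1 + r cosθ/√(L² − r² sin²θ)].
With r = 0.0524 m, L = 0.2286 m, θ = 112.3°: √(L² − r² sin²θ) = 0.2234 m.
v = −0.0524·174.8·0.92521·[1 + 0.0524·-0.37946/0.2234] = -7.7192 m/s.
|v| = 7.7192 m/s.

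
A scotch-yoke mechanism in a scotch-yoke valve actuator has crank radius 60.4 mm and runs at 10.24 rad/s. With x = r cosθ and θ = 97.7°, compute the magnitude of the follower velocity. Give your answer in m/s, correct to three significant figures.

0.613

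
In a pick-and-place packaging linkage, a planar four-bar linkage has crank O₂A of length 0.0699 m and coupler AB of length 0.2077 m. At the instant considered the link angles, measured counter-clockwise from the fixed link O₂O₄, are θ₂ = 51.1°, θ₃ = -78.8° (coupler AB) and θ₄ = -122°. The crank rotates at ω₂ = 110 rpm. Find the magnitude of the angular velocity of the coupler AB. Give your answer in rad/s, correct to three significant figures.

0.680

ω₂ = 11.52 rad/s (from 110 rpm).
Differentiating the loop-closure r₂e^{iθ₂}+r₃e^{iθ₃}=r₁+r₄e^{iθ₄} gives r₂ω₂e^{iθ₂}+r₃ω₃e^{iθ₃}=r₄ω₄e^{iθ₄}.
Eliminating the other unknown: ω₃ = r₂ω₂ sin(θ₄−θ₂) / [r₃ sin(θ₃−θ₄)].
Numerator sine = -0.12014; denominator sine = +0.68455.
Result = 0.0699·11.52·(-0.12014) / (0.2077·(+0.68455)) = -0.68035 rad/s; magnitude 0.68035 rad/s.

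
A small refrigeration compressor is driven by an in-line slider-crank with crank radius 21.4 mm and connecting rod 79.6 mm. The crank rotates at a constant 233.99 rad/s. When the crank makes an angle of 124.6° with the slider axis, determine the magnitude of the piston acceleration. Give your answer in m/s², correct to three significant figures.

775

ω = 234 rad/s
x(θ) = r cosθ + √(L² − r² sin²θ); with ω constant, a = ω²·d²x/dθ².
d²x/dθ² = −r cosθ − r²(cos2θ)/√u − r⁴ sin²2θ/(4u^{3/2}),  u = L² − r² sin²θ = 0.00602587 m².
Substituting r = 0.0214 m, L = 0.0796 m, θ = 124.6°: d²x/dθ² = +0.014149 m.
a = ω²·d²x/dθ² = (234)²·(+0.014149) = +774.67 m/s²;  |a| = 774.67 m/s².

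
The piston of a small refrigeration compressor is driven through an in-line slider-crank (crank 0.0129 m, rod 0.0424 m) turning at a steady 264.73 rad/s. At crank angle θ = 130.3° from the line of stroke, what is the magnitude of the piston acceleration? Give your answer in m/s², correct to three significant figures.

624

ω = 264.7 rad/s
x(θ) = r cosθ + √(L² − r² sin²θ); with ω constant, a = ω²·d²x/dθ².
d²x/dθ² = −r cosθ − r²(cos2θ)/√u − r⁴ sin²2θ/(4u^{3/2}),  u = L² − r² sin²θ = 0.00170097 m².
Substituting r = 0.0129 m, L = 0.0424 m, θ = 130.3°: d²x/dθ² = +0.0089065 m.
a = ω²·d²x/dθ² = (264.7)²·(+0.0089065) = +624.19 m/s²;  |a| = 624.19 m/s².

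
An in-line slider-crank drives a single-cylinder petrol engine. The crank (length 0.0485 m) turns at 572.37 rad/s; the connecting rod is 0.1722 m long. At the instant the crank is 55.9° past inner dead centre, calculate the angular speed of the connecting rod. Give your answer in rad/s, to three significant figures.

ω = 572.4 rad/s
The rod makes angle φ with the slider axis where L sinφ = r sinθ; differentiating, L cosφ·φ̇ = r ω cosθ.
L cosφ = √(L² − r² sin²θ) = 0.16745 m.
|ω_rod| = r ω |cosθ| / √(L² − r² sin²θ) = 0.0485·572.4·0.56064/0.16745 = 92.942 rad/s.

92.9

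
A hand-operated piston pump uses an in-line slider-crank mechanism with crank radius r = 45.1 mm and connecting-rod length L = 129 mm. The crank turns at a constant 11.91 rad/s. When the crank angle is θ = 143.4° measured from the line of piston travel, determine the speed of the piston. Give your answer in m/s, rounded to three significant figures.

0.228

ω = 11.91 rad/s
For an in-line slider-crank, x = r cosθ + √(L² − r² sin²θ), so v = −rω sinθ·[1 + r cosθ/√(L² − r² sin²θ)].
With r = 0.0451 m, L = 0.129 m, θ = 143.4°: √(L² − r² sin²θ) = 0.12617 m.
v = −0.0451·11.91·0.59622·[1 + 0.0451·-0.80282/0.12617] = -0.22835 m/s.
|v| = 0.22835 m/s.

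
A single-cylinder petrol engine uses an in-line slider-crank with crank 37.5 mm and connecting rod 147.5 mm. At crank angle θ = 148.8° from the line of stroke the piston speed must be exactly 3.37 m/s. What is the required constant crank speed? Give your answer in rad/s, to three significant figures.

222

For an in-line slider-crank, |v_piston| = rω|sinθ|·[1 + r cosθ/√(L² − r² sin²θ)].
With r = 0.0375 m, L = 0.1475 m, θ = 148.8°: the bracketed kinematic factor |dx/dθ| = 0.015164 m.
ω = v/|dx/dθ| = 3.37/0.015164 = 222.23 rad/s.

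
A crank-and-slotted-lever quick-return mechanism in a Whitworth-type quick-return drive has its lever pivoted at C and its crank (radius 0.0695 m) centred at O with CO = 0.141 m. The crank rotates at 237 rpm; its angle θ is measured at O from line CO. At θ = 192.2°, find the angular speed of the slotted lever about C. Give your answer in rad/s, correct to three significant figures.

ω = 24.82 rad/s (from 237 rpm).
Crank pin A relative to C: A = (d + r cosθ, r sinθ); lever angle φ = atan2(r sinθ, d + r cosθ).
Differentiating tanφ: φ̇ = rω(d cosθ + r)/(d² + r² + 2dr cosθ).
d² + r² + 2dr cosθ = |CA|² = 0.00555488 m²;  d cosθ + r = -0.068316 m.
|ω_lever| = |0.0695·24.82·-0.068316| / 0.00555488 = 21.213 rad/s.

21.2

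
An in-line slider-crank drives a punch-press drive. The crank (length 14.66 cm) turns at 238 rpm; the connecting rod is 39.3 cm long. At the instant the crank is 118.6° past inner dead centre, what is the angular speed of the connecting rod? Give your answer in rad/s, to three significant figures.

ω = 24.92 rad/s (converted from 238 rpm).
The rod makes angle φ with the slider axis where L sinφ = r sinθ; differentiating, L cosφ·φ̇ = r ω cosθ.
L cosφ = √(L² − r² sin²θ) = 0.37132 m.
|ω_rod| = r ω |cosθ| / √(L² − r² sin²θ) = 0.1466·24.92·0.47869/0.37132 = 4.7102 rad/s.

4.71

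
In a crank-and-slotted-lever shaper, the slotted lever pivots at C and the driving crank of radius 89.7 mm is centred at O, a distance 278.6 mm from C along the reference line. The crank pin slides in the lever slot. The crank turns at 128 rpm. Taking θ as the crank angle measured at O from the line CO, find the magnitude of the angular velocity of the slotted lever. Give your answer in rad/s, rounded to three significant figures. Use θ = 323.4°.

ω = 13.4 rad/s (from 128 rpm).
Crank pin A relative to C: A = (d + r cosθ, r sinθ); lever angle φ = atan2(r sinθ, d + r cosθ).
Differentiating tanφ: φ̇ = rω(d cosθ + r)/(d² + r² + 2dr cosθ).
d² + r² + 2dr cosθ = |CA|² = 0.12579 m²;  d cosθ + r = +0.31336 m.
|ω_lever| = |0.0897·13.4·+0.31336| / 0.12579 = 2.9953 rad/s.

3.00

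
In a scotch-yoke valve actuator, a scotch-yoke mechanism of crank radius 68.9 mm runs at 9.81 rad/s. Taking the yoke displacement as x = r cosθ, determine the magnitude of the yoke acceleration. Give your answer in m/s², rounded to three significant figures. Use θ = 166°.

6.43

ω = 9.81 rad/s
x = r cosθ ⇒ ẍ = −rω² cosθ (ω constant).
|a| = rω²|cosθ| = 0.0689·(9.81)²·|cos 166°| = 6.4337 m/s².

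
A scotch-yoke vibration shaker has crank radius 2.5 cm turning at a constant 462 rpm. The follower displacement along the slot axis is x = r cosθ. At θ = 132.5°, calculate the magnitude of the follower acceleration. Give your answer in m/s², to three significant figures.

ω = 48.38 rad/s (from 462 rpm).
x = r cosθ ⇒ ẍ = −rω² cosθ (ω constant).
|a| = rω²|cosθ| = 0.025·(48.38)²·|cos 132.5°| = 39.533 m/s².

39.5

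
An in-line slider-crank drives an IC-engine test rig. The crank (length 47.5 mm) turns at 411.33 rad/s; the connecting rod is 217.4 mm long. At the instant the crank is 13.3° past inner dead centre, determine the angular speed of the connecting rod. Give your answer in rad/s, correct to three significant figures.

ω = 411.3 rad/s
The rod makes angle φ with the slider axis where L sinφ = r sinθ; differentiating, L cosφ·φ̇ = r ω cosθ.
L cosφ = √(L² − r² sin²θ) = 0.21713 m.
|ω_rod| = r ω |cosθ| / √(L² − r² sin²θ) = 0.0475·411.3·0.97318/0.21713 = 87.572 rad/s.

87.6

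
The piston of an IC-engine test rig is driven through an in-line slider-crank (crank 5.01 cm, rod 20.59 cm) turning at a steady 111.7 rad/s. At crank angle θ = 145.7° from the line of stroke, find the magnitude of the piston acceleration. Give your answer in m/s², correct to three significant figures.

458

ω = 111.7 rad/s
x(θ) = r cosθ + √(L² − r² sin²θ); with ω constant, a = ω²·d²x/dθ².
d²x/dθ² = −r cosθ − r²(cos2θ)/√u − r⁴ sin²2θ/(4u^{3/2}),  u = L² − r² sin²θ = 0.0415977 m².
Substituting r = 0.0501 m, L = 0.2059 m, θ = 145.7°: d²x/dθ² = +0.036736 m.
a = ω²·d²x/dθ² = (111.7)²·(+0.036736) = +458.35 m/s²;  |a| = 458.35 m/s².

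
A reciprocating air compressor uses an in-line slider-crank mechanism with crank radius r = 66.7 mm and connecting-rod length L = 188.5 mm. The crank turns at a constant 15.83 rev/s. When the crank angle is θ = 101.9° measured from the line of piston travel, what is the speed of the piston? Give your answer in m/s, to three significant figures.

5.99

ω = 2π·15.8 = 99.46 rad/s
For an in-line slider-crank, x = r cosθ + √(L² − r² sin²θ), so v = −rω sinθ·[1 + r cosθ/√(L² − r² sin²θ)].
With r = 0.0667 m, L = 0.1885 m, θ = 101.9°: √(L² − r² sin²θ) = 0.17684 m.
v = −0.0667·99.46·0.97851·[1 + 0.0667·-0.20620/0.17684] = -5.9867 m/s.
|v| = 5.9867 m/s.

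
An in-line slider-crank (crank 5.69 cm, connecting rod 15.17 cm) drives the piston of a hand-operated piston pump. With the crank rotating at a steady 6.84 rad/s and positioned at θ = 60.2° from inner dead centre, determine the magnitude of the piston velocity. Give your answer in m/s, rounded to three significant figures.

0.404

ω = 6.84 rad/s
For an in-line slider-crank, x = r cosθ + √(L² − r² sin²θ), so v = −rω sinθ·[1 + r cosθ/√(L² − r² sin²θ)].
With r = 0.0569 m, L = 0.1517 m, θ = 60.2°: √(L² − r² sin²θ) = 0.14344 m.
v = −0.0569·6.84·0.86777·[1 + 0.0569·0.49697/0.14344] = -0.40431 m/s.
|v| = 0.40431 m/s.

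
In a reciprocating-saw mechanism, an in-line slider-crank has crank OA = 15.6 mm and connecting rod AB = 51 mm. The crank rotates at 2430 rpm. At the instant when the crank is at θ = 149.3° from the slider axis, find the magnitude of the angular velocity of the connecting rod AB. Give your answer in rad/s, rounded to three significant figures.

ω = 254.5 rad/s (converted from 2430 rpm).
The rod makes angle φ with the slider axis where L sinφ = r sinθ; differentiating, L cosφ·φ̇ = r ω cosθ.
L cosφ = √(L² − r² sin²θ) = 0.050374 m.
|ω_rod| = r ω |cosθ| / √(L² − r² sin²θ) = 0.0156·254.5·0.85985/0.050374 = 67.76 rad/s.

67.8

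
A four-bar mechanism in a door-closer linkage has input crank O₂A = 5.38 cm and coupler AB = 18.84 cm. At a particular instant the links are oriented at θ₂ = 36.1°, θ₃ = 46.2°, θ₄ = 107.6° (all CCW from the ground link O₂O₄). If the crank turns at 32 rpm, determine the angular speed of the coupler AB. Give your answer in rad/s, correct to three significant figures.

ω₂ = 3.351 rad/s (from 32 rpm).
Differentiating the loop-closure r₂e^{iθ₂}+r₃e^{iθ₃}=r₁+r₄e^{iθ₄} gives r₂ω₂e^{iθ₂}+r₃ω₃e^{iθ₃}=r₄ω₄e^{iθ₄}.
Eliminating the other unknown: ω₃ = r₂ω₂ sin(θ₄−θ₂) / [r₃ sin(θ₃−θ₄)].
Numerator sine = +0.94832; denominator sine = -0.87798.
Result = 0.0538·3.351·(+0.94832) / (0.1884·(-0.87798)) = -1.0336 rad/s; magnitude 1.0336 rad/s.

1.03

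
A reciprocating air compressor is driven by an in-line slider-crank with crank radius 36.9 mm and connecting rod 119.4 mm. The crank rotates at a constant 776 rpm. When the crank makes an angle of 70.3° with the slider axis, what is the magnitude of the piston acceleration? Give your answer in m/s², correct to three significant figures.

ω = 2π·776/60 = 81.26 rad/s
x(θ) = r cosθ + √(L² − r² sin²θ); with ω constant, a = ω²·d²x/dθ².
d²x/dθ² = −r cosθ − r²(cos2θ)/√u − r⁴ sin²2θ/(4u^{3/2}),  u = L² − r² sin²θ = 0.0130495 m².
Substituting r = 0.0369 m, L = 0.1194 m, θ = 70.3°: d²x/dθ² = -0.0033535 m.
a = ω²·d²x/dθ² = (81.26)²·(-0.0033535) = -22.145 m/s²;  |a| = 22.145 m/s².

22.1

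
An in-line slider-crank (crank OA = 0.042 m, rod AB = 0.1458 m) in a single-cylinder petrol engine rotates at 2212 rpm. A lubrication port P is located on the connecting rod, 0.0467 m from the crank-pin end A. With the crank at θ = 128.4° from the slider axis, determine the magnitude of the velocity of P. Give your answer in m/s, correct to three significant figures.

8.27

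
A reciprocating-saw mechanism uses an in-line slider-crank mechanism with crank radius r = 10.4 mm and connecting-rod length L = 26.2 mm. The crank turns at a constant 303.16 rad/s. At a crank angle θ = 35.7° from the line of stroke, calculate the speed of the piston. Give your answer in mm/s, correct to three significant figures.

2450

ω = 303.2 rad/s
For an in-line slider-crank, x = r cosθ + √(L² − r² sin²θ), so v = −rω sinθ·[1 + r cosθ/√(L² − r² sin²θ)].
With r = 0.0104 m, L = 0.0262 m, θ = 35.7°: √(L² − r² sin²θ) = 0.025487 m.
v = −0.0104·303.2·0.58354·[1 + 0.0104·0.81208/0.025487] = -2.4495 m/s.
|v| = 2.4495 m/s = 2449.5 mm/s.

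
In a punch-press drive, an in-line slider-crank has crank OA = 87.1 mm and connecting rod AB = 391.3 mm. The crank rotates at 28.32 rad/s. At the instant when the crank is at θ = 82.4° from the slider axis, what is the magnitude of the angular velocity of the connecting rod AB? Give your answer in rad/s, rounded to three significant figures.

ω = 28.32 rad/s
The rod makes angle φ with the slider axis where L sinφ = r sinθ; differentiating, L cosφ·φ̇ = r ω cosθ.
L cosφ = √(L² − r² sin²θ) = 0.38166 m.
|ω_rod| = r ω |cosθ| / √(L² − r² sin²θ) = 0.0871·28.32·0.13226/0.38166 = 0.85478 rad/s.

0.855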